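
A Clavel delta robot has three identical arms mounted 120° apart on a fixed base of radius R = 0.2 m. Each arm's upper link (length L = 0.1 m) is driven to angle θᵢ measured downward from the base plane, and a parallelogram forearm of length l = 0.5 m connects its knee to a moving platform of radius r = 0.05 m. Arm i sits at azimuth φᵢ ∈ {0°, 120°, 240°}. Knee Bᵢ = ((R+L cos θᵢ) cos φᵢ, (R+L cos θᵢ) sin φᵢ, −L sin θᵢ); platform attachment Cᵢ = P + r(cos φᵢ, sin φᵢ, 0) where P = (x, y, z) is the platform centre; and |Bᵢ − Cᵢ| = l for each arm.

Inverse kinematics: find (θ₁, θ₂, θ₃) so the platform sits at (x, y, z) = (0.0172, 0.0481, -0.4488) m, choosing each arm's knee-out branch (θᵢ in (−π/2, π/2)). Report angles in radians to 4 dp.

rotate P by −φ1: (0.0172, 0.0481, -0.4488)
  A cos θ + B sin θ = C:  0.1328·cos θ + -0.4488·sin θ = 0.0931
  γ=atan2(-0.4488,0.1328)=-1.2831;  ψ=arccos(0.1990)=1.3704;  θ1=γ+ψ≈0.0873
arm 2 (φ=120.0°): x'=0.0331, y'=-0.0389
  A=0.1169, B=-0.4488, C=(l²−L²−A²−y'²−z²)/(2L)=0.1169
  √(A²+B²)=0.4638;  θ2 = -1.3159+1.3159 ≈ 0.0000
arm 3 (φ=240.0°): x'=-0.0503, y'=-0.0092
  A=0.2003, B=-0.4488, C=(l²−L²−A²−y'²−z²)/(2L)=-0.0080
  θ3 = atan2(B,A) + arccos(C/0.4915) = 0.4360

θ₁ = 0.0873, θ₂ = 0.0000, θ₃ = 0.4360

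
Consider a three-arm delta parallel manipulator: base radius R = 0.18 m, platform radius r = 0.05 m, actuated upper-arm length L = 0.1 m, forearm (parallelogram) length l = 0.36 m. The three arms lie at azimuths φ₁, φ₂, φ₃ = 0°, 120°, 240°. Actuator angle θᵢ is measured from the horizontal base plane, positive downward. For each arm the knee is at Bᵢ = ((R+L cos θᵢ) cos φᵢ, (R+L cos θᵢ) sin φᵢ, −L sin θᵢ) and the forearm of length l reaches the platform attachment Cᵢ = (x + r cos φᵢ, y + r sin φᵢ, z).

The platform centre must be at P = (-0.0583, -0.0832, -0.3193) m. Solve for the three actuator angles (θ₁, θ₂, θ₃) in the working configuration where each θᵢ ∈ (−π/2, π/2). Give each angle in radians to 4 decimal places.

θ₁ = 0.8729, θ₂ = 0.7858, θ₃ = -0.1742

arm 1 (φ=0.0°): x'=-0.0583, y'=-0.0832
  A cos θ + B sin θ = C:  0.1883·cos θ + -0.3193·sin θ = -0.1237
  θ1 = atan2(B,A) + arccos(C/0.3707) = 0.8729
φ2=120.0° → target in arm frame (-0.0429, 0.0921)
  A=0.1729, B=-0.3193, C=(l²−L²−A²−y'²−z²)/(2L)=-0.1036
  γ=atan2(-0.3193,0.1729)=-1.0745;  ψ=arccos(-0.2854)=1.8603;  θ2=γ+ψ≈0.7858
arm 3 (φ=240.0°): x'=0.1012, y'=-0.0089
  A=0.0288, B=-0.3193, C=(l²−L²−A²−y'²−z²)/(2L)=0.0837
  γ=atan2(-0.3193,0.0288)=-1.4809;  ψ=arccos(0.2611)=1.3067;  θ3=γ+ψ≈-0.1742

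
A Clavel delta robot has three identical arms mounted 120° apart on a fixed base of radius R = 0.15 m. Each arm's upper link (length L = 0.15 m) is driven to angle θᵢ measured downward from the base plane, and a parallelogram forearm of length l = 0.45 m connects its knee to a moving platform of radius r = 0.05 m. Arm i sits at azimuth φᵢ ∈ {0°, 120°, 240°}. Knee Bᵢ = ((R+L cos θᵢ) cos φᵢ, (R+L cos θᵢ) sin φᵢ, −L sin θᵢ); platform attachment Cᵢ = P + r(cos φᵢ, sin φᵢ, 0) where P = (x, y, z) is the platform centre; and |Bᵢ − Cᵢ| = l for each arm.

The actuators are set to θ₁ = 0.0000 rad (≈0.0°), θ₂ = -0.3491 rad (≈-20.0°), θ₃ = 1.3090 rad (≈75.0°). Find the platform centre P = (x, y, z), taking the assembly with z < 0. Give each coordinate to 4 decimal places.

centre 1 = (0.2500·cos0.0°, 0.2500·sin0.0°, 0.0000) = (0.2500, 0.0000, 0.0000)
centre 2 = (0.2410·cos120.0°, 0.2410·sin120.0°, 0.0513) = (-0.1205, 0.2087, 0.0513)
centre 3 = (0.1388·cos240.0°, 0.1388·sin240.0°, -0.1449) = (-0.0694, -0.1202, -0.1449)
eliminate P² terms by subtracting sphere 1 from 2 and 3
plane₁₂: -0.7410x+0.4173y+0.1026z = -0.0018
det = 0.4448;  x = 0.0218+-0.2164z,  y = 0.0344+-0.6301z
sphere 1 gives Az²+Bz+C=0 with A=1.4439, B=0.0554, C=-0.1493;  B²−4AC=0.8651;  roots -0.3413, 0.3029;  negative root z = -0.3413
x = 0.0957, y = 0.2495

(0.0957, 0.2495, -0.3413)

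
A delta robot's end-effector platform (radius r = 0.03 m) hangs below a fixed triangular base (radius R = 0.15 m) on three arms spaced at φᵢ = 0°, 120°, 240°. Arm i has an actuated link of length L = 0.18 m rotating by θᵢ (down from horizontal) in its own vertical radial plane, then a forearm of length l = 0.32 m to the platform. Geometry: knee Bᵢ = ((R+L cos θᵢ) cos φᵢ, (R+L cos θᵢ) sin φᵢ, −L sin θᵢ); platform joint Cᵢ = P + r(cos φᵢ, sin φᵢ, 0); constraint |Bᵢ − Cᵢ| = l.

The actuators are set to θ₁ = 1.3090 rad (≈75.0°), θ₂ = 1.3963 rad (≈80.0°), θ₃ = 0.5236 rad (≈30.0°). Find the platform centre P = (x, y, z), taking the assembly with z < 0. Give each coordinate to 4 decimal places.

(-0.0520, -0.1200, -0.3744)

φ1=0.0°: virtual centre (0.1666, 0.0000, -0.1739), radius l
arm 2 at φ=120.0°: e+L cos θ2 = 0.1513;  S2 = (-0.0756, 0.1310, -0.1773)
S3 = (0.2759·cos240.0°, 0.2759·sin240.0°, -0.0900) = (-0.1379, -0.2389, -0.0900)
|S₂|²−|S₁|² = -0.0037;  |S₃|²−|S₁|² = 0.0262
[-0.4844 0.2620 -0.0068]·P = -0.0037;  [-0.6091 -0.4778 0.1677]·P = 0.0262
det = 0.3910;  x = -0.0131+0.1041z,  y = -0.0382+0.2184z
quadratic in z: (1.0585)z²+(0.2936)z+(-0.0384)=0, √Δ=0.4989 → z ∈ {-0.3744, 0.0970}; z = -0.3744 (taking z<0)
x = -0.0520, y = -0.1200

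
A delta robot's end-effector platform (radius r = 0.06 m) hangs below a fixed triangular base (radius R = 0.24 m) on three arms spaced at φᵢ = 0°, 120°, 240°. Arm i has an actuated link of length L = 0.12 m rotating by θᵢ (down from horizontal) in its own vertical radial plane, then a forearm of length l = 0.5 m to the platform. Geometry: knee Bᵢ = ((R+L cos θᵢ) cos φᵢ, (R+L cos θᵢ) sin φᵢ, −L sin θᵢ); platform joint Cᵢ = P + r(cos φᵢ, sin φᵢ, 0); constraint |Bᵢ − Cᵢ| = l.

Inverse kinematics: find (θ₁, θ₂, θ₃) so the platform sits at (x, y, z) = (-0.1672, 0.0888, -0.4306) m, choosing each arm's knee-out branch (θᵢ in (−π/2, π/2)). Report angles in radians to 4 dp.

rotate P by −φ1: (-0.1672, 0.0888, -0.4306)
  A=0.3472, B=-0.4306, C=(l²−L²−A²−y'²−z²)/(2L)=-0.3260
  √(A²+B²)=0.5531;  θ1 = -0.8922+2.2012 ≈ 1.3089
rotate P by −φ2: (0.1605, 0.1004, -0.4306)
  A cos θ + B sin θ = C:  0.0195·cos θ + -0.4306·sin θ = 0.1655
  θ2 = atan2(B,A) + arccos(C/0.4310) = -0.3489
φ3=240.0° → target in arm frame (0.0067, -0.1892)
  A=0.1733, B=-0.4306, C=(l²−L²−A²−y'²−z²)/(2L)=-0.0652
  θ3 = atan2(B,A) + arccos(C/0.4642) = 0.5236

θ₁ = 1.3089, θ₂ = -0.3489, θ₃ = 0.5236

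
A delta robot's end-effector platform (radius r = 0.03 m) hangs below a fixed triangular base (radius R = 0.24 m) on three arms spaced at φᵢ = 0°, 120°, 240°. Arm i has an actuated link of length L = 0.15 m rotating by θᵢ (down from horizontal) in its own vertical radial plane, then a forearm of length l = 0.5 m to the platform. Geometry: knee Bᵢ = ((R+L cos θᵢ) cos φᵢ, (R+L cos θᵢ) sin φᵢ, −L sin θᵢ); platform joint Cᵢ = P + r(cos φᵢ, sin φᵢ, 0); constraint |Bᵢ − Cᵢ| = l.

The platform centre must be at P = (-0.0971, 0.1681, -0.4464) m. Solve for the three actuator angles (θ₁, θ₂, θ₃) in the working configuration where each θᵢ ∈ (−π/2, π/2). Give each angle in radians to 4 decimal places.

θ₁ = 1.2218, θ₂ = -0.1748, θ₃ = 1.2215

φ1=0.0° → target in arm frame (-0.0971, 0.1681)
  A cos θ + B sin θ = C:  0.3071·cos θ + -0.4464·sin θ = -0.3145
  γ=atan2(-0.4464,0.3071)=-0.9682;  ψ=arccos(-0.5804)=2.1900;  θ1=γ+ψ≈1.2218
φ2=120.0° → target in arm frame (0.1941, 0.0000)
  e−x'=0.0159;  (l²−L²−(e−x')²−y'²−z²)/2L = 0.0933
  γ=atan2(-0.4464,0.0159)=-1.5353;  ψ=arccos(0.2088)=1.3605;  θ2=γ+ψ≈-0.1748
rotate P by −φ3: (-0.0970, -0.1681, -0.4464)
  A=0.3070, B=-0.4464, C=(l²−L²−A²−y'²−z²)/(2L)=-0.3144
  γ=atan2(-0.4464,0.3070)=-0.9683;  ψ=arccos(-0.5802)=2.1898;  θ3=γ+ψ≈1.2215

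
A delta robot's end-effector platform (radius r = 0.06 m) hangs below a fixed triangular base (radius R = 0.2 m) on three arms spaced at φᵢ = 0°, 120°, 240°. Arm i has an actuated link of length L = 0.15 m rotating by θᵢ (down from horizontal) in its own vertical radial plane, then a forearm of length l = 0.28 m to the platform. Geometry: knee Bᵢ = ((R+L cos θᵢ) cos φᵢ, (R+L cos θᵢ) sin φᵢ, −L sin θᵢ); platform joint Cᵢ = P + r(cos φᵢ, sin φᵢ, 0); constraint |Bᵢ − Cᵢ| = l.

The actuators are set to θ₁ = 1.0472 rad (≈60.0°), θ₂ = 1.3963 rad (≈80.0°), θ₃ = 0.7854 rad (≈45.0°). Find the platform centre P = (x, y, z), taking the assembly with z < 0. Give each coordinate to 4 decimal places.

O1 = (0.2150·cos0.0°, 0.2150·sin0.0°, -0.1299) = (0.2150, 0.0000, -0.1299)
O2 = (0.1660·cos120.0°, 0.1660·sin120.0°, -0.1477) = (-0.0830, 0.1438, -0.1477)
O3 = (0.2461·cos240.0°, 0.2461·sin240.0°, -0.1061) = (-0.1230, -0.2131, -0.1061)
eliminate P² terms by subtracting sphere 1 from 2 and 3
plane₁₂: -0.5960x+0.2876y+-0.0356z = -0.0137
Cramer: x(z) = 0.0074-0.0033z;  y(z) = -0.0322+0.1171z
into |P−O₁|² = l²: 1.0137z² + 0.2536z + -0.0174 = 0;  Δ = 0.1349;  z = -0.3063 or 0.0561 → z<0 root = -0.3063
x = 0.0085, y = -0.0681

(0.0085, -0.0681, -0.3063)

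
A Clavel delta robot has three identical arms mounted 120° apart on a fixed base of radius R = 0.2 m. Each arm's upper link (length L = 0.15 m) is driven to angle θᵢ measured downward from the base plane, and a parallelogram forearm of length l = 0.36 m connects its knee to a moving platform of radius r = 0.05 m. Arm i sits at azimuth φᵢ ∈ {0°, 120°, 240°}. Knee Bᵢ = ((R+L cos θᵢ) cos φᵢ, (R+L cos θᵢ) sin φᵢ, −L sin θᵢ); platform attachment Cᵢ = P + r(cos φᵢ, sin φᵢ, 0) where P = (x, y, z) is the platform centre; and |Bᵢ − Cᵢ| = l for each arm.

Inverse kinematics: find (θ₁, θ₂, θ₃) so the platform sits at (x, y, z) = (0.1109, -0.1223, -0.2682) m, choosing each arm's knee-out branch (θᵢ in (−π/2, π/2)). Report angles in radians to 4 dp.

rotate P by −φ1: (0.1109, -0.1223, -0.2682)
  A=0.0391, B=-0.2682, C=(l²−L²−A²−y'²−z²)/(2L)=0.0623
  √(A²+B²)=0.2710;  θ1 = -1.4260+1.3390 ≈ -0.0871
rotate P by −φ2: (-0.1614, -0.0349, -0.2682)
  e−x'=0.3114;  (l²−L²−(e−x')²−y'²−z²)/2L = -0.2100
  γ=atan2(-0.2682,0.3114)=-0.7111;  ψ=arccos(-0.5110)=2.1071;  θ2=γ+ψ≈1.3961
rotate P by −φ3: (0.0505, 0.1572, -0.2682)
  e−x'=0.0995;  (l²−L²−(e−x')²−y'²−z²)/2L = 0.0018
  √(A²+B²)=0.2861;  θ3 = -1.2154+1.5644 ≈ 0.3489

θ₁ = -0.0871, θ₂ = 1.3961, θ₃ = 0.3489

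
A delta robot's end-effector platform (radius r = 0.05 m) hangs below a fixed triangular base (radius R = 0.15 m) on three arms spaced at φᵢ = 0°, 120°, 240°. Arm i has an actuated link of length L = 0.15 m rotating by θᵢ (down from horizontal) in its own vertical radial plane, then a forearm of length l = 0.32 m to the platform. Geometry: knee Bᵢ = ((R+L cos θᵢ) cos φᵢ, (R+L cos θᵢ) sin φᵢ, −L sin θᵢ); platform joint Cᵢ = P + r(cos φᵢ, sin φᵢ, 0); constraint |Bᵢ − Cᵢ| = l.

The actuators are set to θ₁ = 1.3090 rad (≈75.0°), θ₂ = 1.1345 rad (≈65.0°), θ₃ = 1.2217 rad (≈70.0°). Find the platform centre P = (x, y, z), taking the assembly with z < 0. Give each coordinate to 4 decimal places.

(-0.0207, 0.0117, -0.4220)

φ1=0.0°: virtual centre (0.1388, 0.0000, -0.1449), radius l
φ2=120.0°: virtual centre (-0.0817, 0.1415, -0.1359), radius l
S3 = (0.1513·cos240.0°, 0.1513·sin240.0°, -0.1410) = (-0.0757, -0.1310, -0.1410)
eliminate P² terms by subtracting sphere 1 from 2 and 3
plane₁₂: -0.4410x+0.2830y+0.0179z = 0.0049
det = 0.2370;  x = -0.0084+0.0292z,  y = 0.0042+-0.0177z
into |P−S₁|² = l²: 1.0012z² + 0.2810z + -0.0597 = 0;  Δ = 0.3181;  z = -0.4220 or 0.1413 → z<0 root = -0.4220
x = -0.0207, y = 0.0117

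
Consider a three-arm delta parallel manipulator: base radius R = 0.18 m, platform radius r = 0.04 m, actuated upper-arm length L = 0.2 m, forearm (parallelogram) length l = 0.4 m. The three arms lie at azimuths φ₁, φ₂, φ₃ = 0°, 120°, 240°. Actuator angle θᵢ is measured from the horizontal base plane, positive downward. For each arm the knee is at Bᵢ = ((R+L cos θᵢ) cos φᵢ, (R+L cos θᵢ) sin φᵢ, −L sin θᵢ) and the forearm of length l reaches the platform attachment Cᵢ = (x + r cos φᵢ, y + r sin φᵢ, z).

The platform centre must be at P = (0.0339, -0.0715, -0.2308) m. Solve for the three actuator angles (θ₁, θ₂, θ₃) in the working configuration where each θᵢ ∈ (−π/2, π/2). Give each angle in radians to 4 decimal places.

arm 1 (φ=0.0°): x'=0.0339, y'=-0.0715
  A cos θ + B sin θ = C:  0.1061·cos θ + -0.2308·sin θ = 0.1259
  √(A²+B²)=0.2540;  θ1 = -1.1399+1.0522 ≈ -0.0877
rotate P by −φ2: (-0.0789, 0.0064, -0.2308)
  e−x'=0.2189;  (l²−L²−(e−x')²−y'²−z²)/2L = 0.0470
  √(A²+B²)=0.3181;  θ2 = -0.8119+1.4226 ≈ 0.6107
rotate P by −φ3: (0.0450, 0.0651, -0.2308)
  A=0.0950, B=-0.2308, C=(l²−L²−A²−y'²−z²)/(2L)=0.1337
  θ3 = atan2(B,A) + arccos(C/0.2496) = -0.1745

θ₁ = -0.0877, θ₂ = 0.6107, θ₃ = -0.1745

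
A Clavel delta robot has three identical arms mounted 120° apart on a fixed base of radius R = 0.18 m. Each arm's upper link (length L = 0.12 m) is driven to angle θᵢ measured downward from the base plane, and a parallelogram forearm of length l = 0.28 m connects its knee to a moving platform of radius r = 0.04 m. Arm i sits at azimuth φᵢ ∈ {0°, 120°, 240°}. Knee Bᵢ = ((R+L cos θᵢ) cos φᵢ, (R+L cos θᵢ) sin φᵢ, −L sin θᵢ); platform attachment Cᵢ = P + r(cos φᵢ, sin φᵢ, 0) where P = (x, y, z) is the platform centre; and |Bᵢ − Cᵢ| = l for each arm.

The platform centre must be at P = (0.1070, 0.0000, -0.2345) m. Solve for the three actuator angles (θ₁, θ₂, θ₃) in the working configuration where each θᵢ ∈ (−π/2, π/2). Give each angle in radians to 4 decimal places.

rotate P by −φ1: (0.1070, 0.0000, -0.2345)
  e−x'=0.0330;  (l²−L²−(e−x')²−y'²−z²)/2L = 0.0330
  θ1 = atan2(B,A) + arccos(C/0.2368) = 0.0000
rotate P by −φ2: (-0.0535, -0.0927, -0.2345)
  A cos θ + B sin θ = C:  0.1935·cos θ + -0.2345·sin θ = -0.1542
  √(A²+B²)=0.3040;  θ2 = -0.8809+2.1029 ≈ 1.2220
rotate P by −φ3: (-0.0535, 0.0927, -0.2345)
  e−x'=0.1935;  (l²−L²−(e−x')²−y'²−z²)/2L = -0.1542
  √(A²+B²)=0.3040;  θ3 = -0.8809+2.1029 ≈ 1.2220

θ₁ = 0.0000, θ₂ = 1.2220, θ₃ = 1.2220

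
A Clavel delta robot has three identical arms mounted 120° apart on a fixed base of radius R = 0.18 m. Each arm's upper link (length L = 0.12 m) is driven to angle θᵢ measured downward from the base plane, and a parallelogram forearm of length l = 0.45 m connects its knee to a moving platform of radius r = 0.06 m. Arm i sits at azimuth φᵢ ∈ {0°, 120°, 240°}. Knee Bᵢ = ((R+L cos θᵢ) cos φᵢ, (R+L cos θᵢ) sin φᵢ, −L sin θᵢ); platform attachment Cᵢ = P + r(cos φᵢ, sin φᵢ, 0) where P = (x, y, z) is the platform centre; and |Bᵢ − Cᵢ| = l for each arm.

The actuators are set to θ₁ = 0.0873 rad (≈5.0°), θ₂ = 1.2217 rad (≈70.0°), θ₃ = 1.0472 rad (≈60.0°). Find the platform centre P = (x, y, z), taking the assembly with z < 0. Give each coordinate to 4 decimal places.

(0.1627, -0.0265, -0.4531)

φ1=0.0°: virtual centre (0.2395, 0.0000, -0.0105), radius l
φ2=120.0°: virtual centre (-0.0805, 0.1395, -0.1128), radius l
arm 3 at φ=240.0°: e+L cos θ3 = 0.1800;  O3 = (-0.0900, -0.1559, -0.1039)
subtract pairs → two planes through P
linear system: -0.6401x+0.2789y = -0.0188−-0.2046z; -0.6591x+-0.3118y = -0.0143−-0.1869z
det = 0.3834;  x = 0.0257+-0.3024z,  y = -0.0085+0.0396z
quadratic in z: (1.0930)z²+(0.1496)z+(-0.1566)=0, √Δ=0.8408 → z ∈ {-0.4531, 0.3162}; z = -0.4531 (taking z<0)
x = 0.1627, y = -0.0265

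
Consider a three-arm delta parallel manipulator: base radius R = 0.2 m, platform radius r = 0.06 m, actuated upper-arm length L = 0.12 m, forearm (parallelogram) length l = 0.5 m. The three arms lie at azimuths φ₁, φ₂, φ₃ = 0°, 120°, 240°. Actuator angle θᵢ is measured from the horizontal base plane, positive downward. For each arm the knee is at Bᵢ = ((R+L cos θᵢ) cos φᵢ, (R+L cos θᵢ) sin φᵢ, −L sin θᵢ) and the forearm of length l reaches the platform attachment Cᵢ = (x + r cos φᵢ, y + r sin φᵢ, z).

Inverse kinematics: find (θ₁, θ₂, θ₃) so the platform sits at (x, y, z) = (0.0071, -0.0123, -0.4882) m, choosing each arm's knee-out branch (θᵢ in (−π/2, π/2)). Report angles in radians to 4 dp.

θ₁ = 0.4359, θ₂ = 0.5235, θ₃ = 0.4358

rotate P by −φ1: (0.0071, -0.0123, -0.4882)
  A=0.1329, B=-0.4882, C=(l²−L²−A²−y'²−z²)/(2L)=-0.0856
  γ=atan2(-0.4882,0.1329)=-1.3050;  ψ=arccos(-0.1693)=1.7409;  θ1=γ+ψ≈0.4359
φ2=120.0° → target in arm frame (-0.0142, 0.0000)
  e−x'=0.1542;  (l²−L²−(e−x')²−y'²−z²)/2L = -0.1105
  √(A²+B²)=0.5120;  θ2 = -1.2649+1.7883 ≈ 0.5235
arm 3 (φ=240.0°): x'=0.0071, y'=0.0123
  e−x'=0.1329;  (l²−L²−(e−x')²−y'²−z²)/2L = -0.0856
  γ=atan2(-0.4882,0.1329)=-1.3050;  ψ=arccos(-0.1693)=1.7409;  θ3=γ+ψ≈0.4358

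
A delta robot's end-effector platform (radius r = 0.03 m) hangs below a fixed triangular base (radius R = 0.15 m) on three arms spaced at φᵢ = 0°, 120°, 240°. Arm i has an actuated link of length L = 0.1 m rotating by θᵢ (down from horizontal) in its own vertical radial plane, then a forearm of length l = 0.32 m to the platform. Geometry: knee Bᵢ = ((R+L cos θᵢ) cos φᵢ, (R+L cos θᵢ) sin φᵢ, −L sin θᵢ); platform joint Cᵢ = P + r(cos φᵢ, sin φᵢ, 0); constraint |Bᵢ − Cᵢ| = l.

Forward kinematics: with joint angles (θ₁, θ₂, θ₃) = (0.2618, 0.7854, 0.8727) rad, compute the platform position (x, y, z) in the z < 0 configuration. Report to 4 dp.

(0.0581, 0.0085, -0.3037)

centre 1 = (0.2166·cos0.0°, 0.2166·sin0.0°, -0.0259) = (0.2166, 0.0000, -0.0259)
φ2=120.0°: virtual centre (-0.0954, 0.1652, -0.0707), radius l
centre 3 = (0.1843·cos240.0°, 0.1843·sin240.0°, -0.0766) = (-0.0921, -0.1596, -0.0766)
eliminate P² terms by subtracting sphere 1 from 2 and 3
linear system: -0.6239x+0.3303y = -0.0062−-0.0897z; -0.6175x+-0.3192y = -0.0078−-0.1014z
det = 0.4031;  x = 0.0113+-0.1541z,  y = 0.0025+-0.0197z
into |P−centre ₁|² = l²: 1.0241z² + 0.1150z + -0.0596 = 0;  Δ = 0.2572;  z = -0.3037 or 0.1915 → z<0 root = -0.3037
x = 0.0581, y = 0.0085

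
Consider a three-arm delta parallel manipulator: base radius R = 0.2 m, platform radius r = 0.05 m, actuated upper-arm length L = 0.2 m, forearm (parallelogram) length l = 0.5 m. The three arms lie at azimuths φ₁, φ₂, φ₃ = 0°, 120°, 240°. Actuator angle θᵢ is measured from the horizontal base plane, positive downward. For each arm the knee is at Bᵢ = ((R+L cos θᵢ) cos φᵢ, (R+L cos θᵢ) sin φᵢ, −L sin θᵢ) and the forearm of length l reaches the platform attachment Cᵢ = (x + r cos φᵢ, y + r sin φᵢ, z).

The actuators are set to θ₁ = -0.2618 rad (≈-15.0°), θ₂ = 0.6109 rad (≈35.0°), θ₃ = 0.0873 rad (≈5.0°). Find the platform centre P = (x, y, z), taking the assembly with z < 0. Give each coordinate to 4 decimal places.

φ1=0.0°: virtual centre (0.3432, 0.0000, 0.0518), radius l
centre 2 = (0.3138·cos120.0°, 0.3138·sin120.0°, -0.1147) = (-0.1569, 0.2718, -0.1147)
φ3=240.0°: virtual centre (-0.1746, -0.3024, -0.0174), radius l
|centre ₂|²−|centre ₁|² = -0.0088;  |centre ₃|²−|centre ₁|² = 0.0018
plane₁₂: -1.0002x+0.5436y+-0.3330z = -0.0088
Cramer: x(z) = 0.0037-0.2369z;  y(z) = -0.0094+0.1767z
into |P−centre ₁|² = l²: 1.0873z² + 0.0540z + -0.1320 = 0;  Δ = 0.5770;  z = -0.3741 or 0.3245 → z<0 root = -0.3741
x = 0.0923, y = -0.0755

(0.0923, -0.0755, -0.3741)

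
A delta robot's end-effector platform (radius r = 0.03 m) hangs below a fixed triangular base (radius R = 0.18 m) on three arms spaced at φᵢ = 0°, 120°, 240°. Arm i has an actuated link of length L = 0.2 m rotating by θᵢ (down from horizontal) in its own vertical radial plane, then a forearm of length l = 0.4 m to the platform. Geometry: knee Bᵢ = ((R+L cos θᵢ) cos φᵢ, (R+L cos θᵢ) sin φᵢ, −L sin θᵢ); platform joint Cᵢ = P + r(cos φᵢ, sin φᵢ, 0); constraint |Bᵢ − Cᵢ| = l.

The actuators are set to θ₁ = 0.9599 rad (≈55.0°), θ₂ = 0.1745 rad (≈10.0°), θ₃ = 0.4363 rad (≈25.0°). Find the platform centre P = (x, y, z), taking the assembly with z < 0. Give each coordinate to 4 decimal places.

φ1=0.0°: virtual centre (0.2647, 0.0000, -0.1638), radius l
O2 = (0.3470·cos120.0°, 0.3470·sin120.0°, -0.0347) = (-0.1735, 0.3005, -0.0347)
arm 3 at φ=240.0°: ρ3 = 0.3313;  O3 = (-0.1656, -0.2869, -0.0845)
subtract pairs → two planes through P
[-0.8764 0.6010 0.2582]·P = 0.0247;  [-0.8607 -0.5738 0.1586]·P = 0.0200
det = 1.0201;  x = -0.0256+0.2387z,  y = 0.0037+-0.0816z
into |P−O₁|² = l²: 1.0636z² + 0.1885z + -0.0488 = 0;  Δ = 0.2433;  z = -0.3205 or 0.1433 → z<0 root = -0.3205
x = -0.1021, y = 0.0298

(-0.1021, 0.0298, -0.3205)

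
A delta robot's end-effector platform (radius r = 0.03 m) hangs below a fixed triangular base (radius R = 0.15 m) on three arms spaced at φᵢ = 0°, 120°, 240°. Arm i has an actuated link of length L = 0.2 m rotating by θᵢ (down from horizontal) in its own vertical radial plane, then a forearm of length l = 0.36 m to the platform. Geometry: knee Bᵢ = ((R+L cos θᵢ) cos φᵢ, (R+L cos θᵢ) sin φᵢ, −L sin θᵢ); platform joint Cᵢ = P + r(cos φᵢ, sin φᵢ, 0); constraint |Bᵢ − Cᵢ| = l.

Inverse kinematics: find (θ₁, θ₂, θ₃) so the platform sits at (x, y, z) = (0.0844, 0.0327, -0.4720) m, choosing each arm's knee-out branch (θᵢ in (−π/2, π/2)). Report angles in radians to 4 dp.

arm 1 (φ=0.0°): x'=0.0844, y'=0.0327
  e−x'=0.0356;  (l²−L²−(e−x')²−y'²−z²)/2L = -0.3388
  √(A²+B²)=0.4733;  θ1 = -1.4955+2.3685 ≈ 0.8730
arm 2 (φ=120.0°): x'=-0.0139, y'=-0.0894
  A cos θ + B sin θ = C:  0.1339·cos θ + -0.4720·sin θ = -0.3978
  γ=atan2(-0.4720,0.1339)=-1.2944;  ψ=arccos(-0.8107)=2.5162;  θ2=γ+ψ≈1.2218
rotate P by −φ3: (-0.0705, 0.0567, -0.4720)
  A=0.1905, B=-0.4720, C=(l²−L²−A²−y'²−z²)/(2L)=-0.4318
  θ3 = atan2(B,A) + arccos(C/0.5090) = 1.3963

θ₁ = 0.8730, θ₂ = 1.2218, θ₃ = 1.3963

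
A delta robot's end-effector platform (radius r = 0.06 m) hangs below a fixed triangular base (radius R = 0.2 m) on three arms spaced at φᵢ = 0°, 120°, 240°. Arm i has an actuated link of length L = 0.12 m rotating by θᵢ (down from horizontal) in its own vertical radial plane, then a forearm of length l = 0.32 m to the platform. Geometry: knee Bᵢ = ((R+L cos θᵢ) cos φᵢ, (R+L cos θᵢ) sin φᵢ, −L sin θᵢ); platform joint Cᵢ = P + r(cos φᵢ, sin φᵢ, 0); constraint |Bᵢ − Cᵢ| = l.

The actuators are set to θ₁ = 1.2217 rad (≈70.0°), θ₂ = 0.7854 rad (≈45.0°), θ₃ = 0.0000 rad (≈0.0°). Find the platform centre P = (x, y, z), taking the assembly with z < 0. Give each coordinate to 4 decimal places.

(-0.0887, -0.0631, -0.2728)

arm 1 at φ=0.0°: (R−r)+L cos θ1 = 0.1810;  O1 = (0.1810, 0.0000, -0.1128)
arm 2 at φ=120.0°: (R−r)+L cos θ2 = 0.2249;  O2 = (-0.1124, 0.1947, -0.0849)
arm 3 at φ=240.0°: (R−r)+L cos θ3 = 0.2600;  O3 = (-0.1300, -0.2252, 0.0000)
|O₂|²−|O₁|² = 0.0123;  |O₃|²−|O₁|² = 0.0221
[-0.5869 0.3895 0.0558]·P = 0.0123;  [-0.6221 -0.4503 0.2255]·P = 0.0221
Cramer: x(z) = -0.0279+0.2230z;  y(z) = -0.0106+0.1927z
into |P−O₁|² = l²: 1.0869z² + 0.1283z + -0.0459 = 0;  Δ = 0.2161;  z = -0.2728 or 0.1548 → z<0 root = -0.2728
x = -0.0887, y = -0.0631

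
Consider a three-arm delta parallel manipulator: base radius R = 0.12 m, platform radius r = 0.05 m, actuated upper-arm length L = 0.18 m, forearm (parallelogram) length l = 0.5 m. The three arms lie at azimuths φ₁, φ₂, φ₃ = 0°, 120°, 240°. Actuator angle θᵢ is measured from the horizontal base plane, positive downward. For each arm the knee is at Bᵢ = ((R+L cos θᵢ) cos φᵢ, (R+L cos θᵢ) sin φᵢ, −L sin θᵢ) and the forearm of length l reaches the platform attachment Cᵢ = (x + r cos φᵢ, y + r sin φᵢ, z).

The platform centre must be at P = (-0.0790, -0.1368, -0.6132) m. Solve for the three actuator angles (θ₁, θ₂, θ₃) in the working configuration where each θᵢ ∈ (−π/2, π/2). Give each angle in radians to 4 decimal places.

θ₁ = 1.3088, θ₂ = 1.3088, θ₃ = 0.6981

φ1=0.0° → target in arm frame (-0.0790, -0.1368)
  A cos θ + B sin θ = C:  0.1490·cos θ + -0.6132·sin θ = -0.5537
  θ1 = atan2(B,A) + arccos(C/0.6310) = 1.3088
φ2=120.0° → target in arm frame (-0.0790, 0.1368)
  e−x'=0.1490;  (l²−L²−(e−x')²−y'²−z²)/2L = -0.5537
  √(A²+B²)=0.6310;  θ2 = -1.3325+2.6412 ≈ 1.3088
arm 3 (φ=240.0°): x'=0.1580, y'=0.0000
  e−x'=-0.0880;  (l²−L²−(e−x')²−y'²−z²)/2L = -0.4615
  γ=atan2(-0.6132,-0.0880)=-1.7133;  ψ=arccos(-0.7450)=2.4114;  θ3=γ+ψ≈0.6981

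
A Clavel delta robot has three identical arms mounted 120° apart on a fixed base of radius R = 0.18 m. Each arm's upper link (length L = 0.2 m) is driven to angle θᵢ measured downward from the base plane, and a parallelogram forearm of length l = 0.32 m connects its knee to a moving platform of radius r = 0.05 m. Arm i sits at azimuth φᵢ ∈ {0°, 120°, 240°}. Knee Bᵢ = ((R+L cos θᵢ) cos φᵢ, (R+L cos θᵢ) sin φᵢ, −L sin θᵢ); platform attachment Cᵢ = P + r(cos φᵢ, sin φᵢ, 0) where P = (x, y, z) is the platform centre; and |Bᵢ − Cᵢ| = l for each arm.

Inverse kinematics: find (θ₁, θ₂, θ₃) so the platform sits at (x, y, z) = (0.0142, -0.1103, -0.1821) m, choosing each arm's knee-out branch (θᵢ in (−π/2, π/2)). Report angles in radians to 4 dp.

θ₁ = 0.5240, θ₂ = 1.1346, θ₃ = -0.0879

arm 1 (φ=0.0°): x'=0.0142, y'=-0.1103
  e−x'=0.1158;  (l²−L²−(e−x')²−y'²−z²)/2L = 0.0092
  √(A²+B²)=0.2158;  θ1 = -1.0044+1.5283 ≈ 0.5240
rotate P by −φ2: (-0.1026, 0.0429, -0.1821)
  e−x'=0.2326;  (l²−L²−(e−x')²−y'²−z²)/2L = -0.0668
  √(A²+B²)=0.2954;  θ2 = -0.6642+1.7988 ≈ 1.1346
arm 3 (φ=240.0°): x'=0.0884, y'=0.0674
  A cos θ + B sin θ = C:  0.0416·cos θ + -0.1821·sin θ = 0.0574
  γ=atan2(-0.1821,0.0416)=-1.3463;  ψ=arccos(0.3073)=1.2584;  θ3=γ+ψ≈-0.0879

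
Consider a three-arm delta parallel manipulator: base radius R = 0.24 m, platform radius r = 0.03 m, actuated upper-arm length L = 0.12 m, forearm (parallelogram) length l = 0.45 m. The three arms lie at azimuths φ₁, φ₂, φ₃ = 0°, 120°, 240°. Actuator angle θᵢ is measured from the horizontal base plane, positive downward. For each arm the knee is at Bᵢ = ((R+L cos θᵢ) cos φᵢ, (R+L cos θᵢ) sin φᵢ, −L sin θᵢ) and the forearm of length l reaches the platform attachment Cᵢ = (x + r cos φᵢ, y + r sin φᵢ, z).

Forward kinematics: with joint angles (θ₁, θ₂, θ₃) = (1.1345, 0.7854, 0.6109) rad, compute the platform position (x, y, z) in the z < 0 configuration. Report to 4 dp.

arm 1 at φ=0.0°: ρ1 = 0.2607;  O1 = (0.2607, 0.0000, -0.1088)
φ2=120.0°: virtual centre (-0.1474, 0.2553, -0.0849), radius l
arm 3 at φ=240.0°: ρ3 = 0.3083;  O3 = (-0.1541, -0.2670, -0.0688)
subtract pairs → two planes through P
linear system: -0.8163x+0.5107y = 0.0143−0.0478z; -0.8297x+-0.5340y = 0.0200−0.0799z
Cramer: x(z) = -0.0208+0.0771z;  y(z) = -0.0051+0.0297z
quadratic in z: (1.0068)z²+(0.1738)z+(-0.1114)=0, √Δ=0.6920 → z ∈ {-0.4300, 0.2574}; z = -0.4300 (taking z<0)
x = -0.0539, y = -0.0179

(-0.0539, -0.0179, -0.4300)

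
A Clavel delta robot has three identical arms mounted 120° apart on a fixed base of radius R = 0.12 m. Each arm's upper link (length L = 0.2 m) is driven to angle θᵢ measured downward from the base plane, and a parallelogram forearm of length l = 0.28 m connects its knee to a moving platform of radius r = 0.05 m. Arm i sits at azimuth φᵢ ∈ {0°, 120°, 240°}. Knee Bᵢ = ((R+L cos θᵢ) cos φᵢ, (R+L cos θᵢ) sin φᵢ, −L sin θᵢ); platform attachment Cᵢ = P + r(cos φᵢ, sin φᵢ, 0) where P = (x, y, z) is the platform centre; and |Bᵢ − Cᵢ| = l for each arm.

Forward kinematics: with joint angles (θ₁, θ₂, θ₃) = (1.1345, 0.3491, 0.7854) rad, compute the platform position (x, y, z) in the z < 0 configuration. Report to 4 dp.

centre 1 = (0.1545·cos0.0°, 0.1545·sin0.0°, -0.1813) = (0.1545, 0.0000, -0.1813)
φ2=120.0°: virtual centre (-0.1290, 0.2234, -0.0684), radius l
centre 3 = (0.2114·cos240.0°, 0.2114·sin240.0°, -0.1414) = (-0.1057, -0.1831, -0.1414)
|centre ₂|²−|centre ₁|² = 0.0145;  |centre ₃|²−|centre ₁|² = 0.0080
[-0.5670 0.4468 0.2257]·P = 0.0145;  [-0.5205 -0.3662 0.0797]·P = 0.0080
det = 0.4401;  x = -0.0201+0.2687z,  y = 0.0069+-0.1642z
quadratic in z: (1.0992)z²+(0.2664)z+(-0.0150)=0, √Δ=0.3700 → z ∈ {-0.2895, 0.0471}; z = -0.2895 (taking z<0)
x = -0.0979, y = 0.0544

(-0.0979, 0.0544, -0.2895)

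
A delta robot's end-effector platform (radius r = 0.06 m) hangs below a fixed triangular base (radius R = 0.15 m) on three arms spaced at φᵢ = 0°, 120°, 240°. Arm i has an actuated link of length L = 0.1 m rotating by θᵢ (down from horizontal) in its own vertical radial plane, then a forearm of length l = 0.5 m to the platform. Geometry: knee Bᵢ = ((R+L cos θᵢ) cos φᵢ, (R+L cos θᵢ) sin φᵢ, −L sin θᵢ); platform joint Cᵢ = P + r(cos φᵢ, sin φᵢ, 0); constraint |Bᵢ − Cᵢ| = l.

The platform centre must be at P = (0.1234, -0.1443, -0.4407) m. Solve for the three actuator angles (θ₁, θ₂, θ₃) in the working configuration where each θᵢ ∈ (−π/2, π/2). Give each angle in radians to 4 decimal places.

θ₁ = -0.3488, θ₂ = 0.8728, θ₃ = -0.0874

arm 1 (φ=0.0°): x'=0.1234, y'=-0.1443
  e−x'=-0.0334;  (l²−L²−(e−x')²−y'²−z²)/2L = 0.1192
  θ1 = atan2(B,A) + arccos(C/0.4420) = -0.3488
rotate P by −φ2: (-0.1867, -0.0347, -0.4407)
  A=0.2767, B=-0.4407, C=(l²−L²−A²−y'²−z²)/(2L)=-0.1598
  θ2 = atan2(B,A) + arccos(C/0.5203) = 0.8728
rotate P by −φ3: (0.0633, 0.1790, -0.4407)
  A=0.0267, B=-0.4407, C=(l²−L²−A²−y'²−z²)/(2L)=0.0651
  γ=atan2(-0.4407,0.0267)=-1.5102;  ψ=arccos(0.1475)=1.4228;  θ3=γ+ψ≈-0.0874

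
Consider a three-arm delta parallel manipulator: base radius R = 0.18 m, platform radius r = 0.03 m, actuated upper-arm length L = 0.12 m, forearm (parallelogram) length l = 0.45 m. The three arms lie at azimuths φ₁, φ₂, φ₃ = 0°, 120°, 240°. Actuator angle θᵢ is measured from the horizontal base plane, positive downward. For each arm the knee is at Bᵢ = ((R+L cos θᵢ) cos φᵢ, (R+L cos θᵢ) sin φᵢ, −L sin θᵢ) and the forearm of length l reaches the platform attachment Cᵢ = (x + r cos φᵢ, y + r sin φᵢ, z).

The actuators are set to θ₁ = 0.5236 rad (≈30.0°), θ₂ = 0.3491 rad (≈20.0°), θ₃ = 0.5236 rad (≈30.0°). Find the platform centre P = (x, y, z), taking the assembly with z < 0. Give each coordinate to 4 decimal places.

φ1=0.0°: virtual centre (0.2539, 0.0000, -0.0600), radius l
centre 2 = (0.2628·cos120.0°, 0.2628·sin120.0°, -0.0410) = (-0.1314, 0.2276, -0.0410)
φ3=240.0°: virtual centre (-0.1270, -0.2199, -0.0600), radius l
|centre ₂|²−|centre ₁|² = 0.0027;  |centre ₃|²−|centre ₁|² = 0.0000
plane₁₂: -0.7706x+0.4551y+0.0379z = 0.0027
det = 0.6856;  x = -0.0017+0.0243z,  y = 0.0029+-0.0421z
sphere 1 gives Az²+Bz+C=0 with A=1.0024, B=0.1073, C=-0.1335;  B²−4AC=0.5470;  roots -0.4224, 0.3154;  negative root z = -0.4224
x = -0.0120, y = 0.0207

(-0.0120, 0.0207, -0.4224)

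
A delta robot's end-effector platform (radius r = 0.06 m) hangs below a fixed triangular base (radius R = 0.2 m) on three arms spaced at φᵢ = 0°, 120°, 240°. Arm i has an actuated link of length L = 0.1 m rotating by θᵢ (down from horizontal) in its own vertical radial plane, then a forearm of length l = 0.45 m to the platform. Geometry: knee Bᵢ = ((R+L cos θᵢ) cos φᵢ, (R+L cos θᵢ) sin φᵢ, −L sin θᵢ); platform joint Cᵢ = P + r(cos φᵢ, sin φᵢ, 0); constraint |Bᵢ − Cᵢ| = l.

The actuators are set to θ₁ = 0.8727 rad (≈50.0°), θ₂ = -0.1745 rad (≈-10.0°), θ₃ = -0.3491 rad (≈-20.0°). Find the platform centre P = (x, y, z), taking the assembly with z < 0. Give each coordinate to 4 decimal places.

arm 1 at φ=0.0°: ρ1 = 0.2043;  centre 1 = (0.2043, 0.0000, -0.0766)
φ2=120.0°: virtual centre (-0.1192, 0.2065, 0.0174), radius l
φ3=240.0°: virtual centre (-0.1170, -0.2026, 0.0342), radius l
eliminate P² terms by subtracting sphere 1 from 2 and 3
plane₁₂: -0.6470x+0.4131y+0.1879z = 0.0096
det = 0.5276;  x = -0.0139+0.3179z,  y = 0.0015+0.0429z
quadratic in z: (1.1029)z²+(0.0147)z+(-0.1490)=0, √Δ=0.8110 → z ∈ {-0.3743, 0.3610}; z = -0.3743 (taking z<0)
x = -0.1328, y = -0.0146

(-0.1328, -0.0146, -0.3743)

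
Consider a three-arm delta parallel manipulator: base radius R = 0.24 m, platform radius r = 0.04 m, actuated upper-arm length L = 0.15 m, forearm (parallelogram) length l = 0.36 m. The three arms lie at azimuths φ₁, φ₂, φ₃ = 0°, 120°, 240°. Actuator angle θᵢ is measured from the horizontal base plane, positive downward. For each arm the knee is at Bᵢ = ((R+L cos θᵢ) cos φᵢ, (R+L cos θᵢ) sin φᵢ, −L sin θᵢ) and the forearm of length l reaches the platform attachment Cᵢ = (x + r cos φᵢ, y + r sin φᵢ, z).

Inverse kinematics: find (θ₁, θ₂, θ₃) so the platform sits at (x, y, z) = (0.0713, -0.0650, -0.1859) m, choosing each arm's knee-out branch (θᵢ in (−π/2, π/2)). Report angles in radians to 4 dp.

θ₁ = -0.2623, θ₂ = 1.1346, θ₃ = 0.3491

rotate P by −φ1: (0.0713, -0.0650, -0.1859)
  A cos θ + B sin θ = C:  0.1287·cos θ + -0.1859·sin θ = 0.1725
  θ1 = atan2(B,A) + arccos(C/0.2261) = -0.2623
rotate P by −φ2: (-0.0919, -0.0292, -0.1859)
  A cos θ + B sin θ = C:  0.2919·cos θ + -0.1859·sin θ = -0.0451
  γ=atan2(-0.1859,0.2919)=-0.5670;  ψ=arccos(-0.1304)=1.7016;  θ2=γ+ψ≈1.1346
φ3=240.0° → target in arm frame (0.0206, 0.0942)
  A=0.1794, B=-0.1859, C=(l²−L²−A²−y'²−z²)/(2L)=0.1050
  √(A²+B²)=0.2583;  θ3 = -0.8033+1.1524 ≈ 0.3491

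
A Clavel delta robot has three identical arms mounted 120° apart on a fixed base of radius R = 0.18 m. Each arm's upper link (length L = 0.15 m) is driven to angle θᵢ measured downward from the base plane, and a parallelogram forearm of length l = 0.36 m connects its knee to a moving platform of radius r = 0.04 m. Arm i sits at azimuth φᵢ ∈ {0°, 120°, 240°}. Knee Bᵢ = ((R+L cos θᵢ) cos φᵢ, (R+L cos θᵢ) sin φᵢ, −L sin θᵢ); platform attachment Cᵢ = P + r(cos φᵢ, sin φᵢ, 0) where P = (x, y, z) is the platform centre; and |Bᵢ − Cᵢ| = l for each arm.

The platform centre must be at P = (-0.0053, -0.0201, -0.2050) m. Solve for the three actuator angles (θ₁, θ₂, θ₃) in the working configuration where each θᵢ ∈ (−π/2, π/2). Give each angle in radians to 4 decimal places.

rotate P by −φ1: (-0.0053, -0.0201, -0.2050)
  A cos θ + B sin θ = C:  0.1453·cos θ + -0.2050·sin θ = 0.1452
  γ=atan2(-0.2050,0.1453)=-0.9542;  ψ=arccos(0.5778)=0.9547;  θ1=γ+ψ≈0.0005
arm 2 (φ=120.0°): x'=-0.0148, y'=0.0146
  A cos θ + B sin θ = C:  0.1548·cos θ + -0.2050·sin θ = 0.1364
  θ2 = atan2(B,A) + arccos(C/0.2569) = 0.0870
rotate P by −φ3: (0.0201, 0.0055, -0.2050)
  A=0.1199, B=-0.2050, C=(l²−L²−A²−y'²−z²)/(2L)=0.1689
  √(A²+B²)=0.2375;  θ3 = -1.0414+0.7799 ≈ -0.2615

θ₁ = 0.0005, θ₂ = 0.0870, θ₃ = -0.2615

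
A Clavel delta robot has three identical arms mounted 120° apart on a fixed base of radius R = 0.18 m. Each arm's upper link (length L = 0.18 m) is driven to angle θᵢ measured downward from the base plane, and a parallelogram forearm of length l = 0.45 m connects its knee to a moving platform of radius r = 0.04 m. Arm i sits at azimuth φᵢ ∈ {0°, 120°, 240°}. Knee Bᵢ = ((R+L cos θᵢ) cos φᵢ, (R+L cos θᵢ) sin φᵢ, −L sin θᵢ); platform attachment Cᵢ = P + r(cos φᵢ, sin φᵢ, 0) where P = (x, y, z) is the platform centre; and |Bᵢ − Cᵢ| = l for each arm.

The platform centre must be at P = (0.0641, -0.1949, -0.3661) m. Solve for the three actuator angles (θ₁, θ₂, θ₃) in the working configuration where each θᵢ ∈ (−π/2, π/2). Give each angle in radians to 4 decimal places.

arm 1 (φ=0.0°): x'=0.0641, y'=-0.1949
  A=0.0759, B=-0.3661, C=(l²−L²−A²−y'²−z²)/(2L)=-0.0213
  √(A²+B²)=0.3739;  θ1 = -1.3664+1.6279 ≈ 0.2615
φ2=120.0° → target in arm frame (-0.2008, 0.0419)
  A=0.3408, B=-0.3661, C=(l²−L²−A²−y'²−z²)/(2L)=-0.2274
  θ2 = atan2(B,A) + arccos(C/0.5002) = 1.2216
φ3=240.0° → target in arm frame (0.1367, 0.1530)
  A cos θ + B sin θ = C:  0.0033·cos θ + -0.3661·sin θ = 0.0352
  θ3 = atan2(B,A) + arccos(C/0.3661) = -0.0873

θ₁ = 0.2615, θ₂ = 1.2216, θ₃ = -0.0873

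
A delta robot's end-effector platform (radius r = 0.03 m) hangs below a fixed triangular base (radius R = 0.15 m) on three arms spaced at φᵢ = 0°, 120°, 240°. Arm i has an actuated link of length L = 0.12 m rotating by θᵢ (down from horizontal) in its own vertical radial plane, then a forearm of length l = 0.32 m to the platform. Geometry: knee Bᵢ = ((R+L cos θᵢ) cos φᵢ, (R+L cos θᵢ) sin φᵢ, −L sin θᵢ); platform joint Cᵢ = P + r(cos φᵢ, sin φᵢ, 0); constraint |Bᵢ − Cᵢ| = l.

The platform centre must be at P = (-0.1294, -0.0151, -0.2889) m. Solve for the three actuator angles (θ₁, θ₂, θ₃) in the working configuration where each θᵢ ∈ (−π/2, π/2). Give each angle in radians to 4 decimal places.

rotate P by −φ1: (-0.1294, -0.0151, -0.2889)
  A cos θ + B sin θ = C:  0.2494·cos θ + -0.2889·sin θ = -0.2412
  θ1 = atan2(B,A) + arccos(C/0.3817) = 1.3963
φ2=120.0° → target in arm frame (0.0516, 0.1196)
  A=0.0684, B=-0.2889, C=(l²−L²−A²−y'²−z²)/(2L)=-0.0602
  √(A²+B²)=0.2969;  θ2 = -1.3384+1.7750 ≈ 0.4366
φ3=240.0° → target in arm frame (0.0778, -0.1045)
  A=0.0422, B=-0.2889, C=(l²−L²−A²−y'²−z²)/(2L)=-0.0340
  θ3 = atan2(B,A) + arccos(C/0.2920) = 0.2620

θ₁ = 1.3963, θ₂ = 0.4366, θ₃ = 0.2620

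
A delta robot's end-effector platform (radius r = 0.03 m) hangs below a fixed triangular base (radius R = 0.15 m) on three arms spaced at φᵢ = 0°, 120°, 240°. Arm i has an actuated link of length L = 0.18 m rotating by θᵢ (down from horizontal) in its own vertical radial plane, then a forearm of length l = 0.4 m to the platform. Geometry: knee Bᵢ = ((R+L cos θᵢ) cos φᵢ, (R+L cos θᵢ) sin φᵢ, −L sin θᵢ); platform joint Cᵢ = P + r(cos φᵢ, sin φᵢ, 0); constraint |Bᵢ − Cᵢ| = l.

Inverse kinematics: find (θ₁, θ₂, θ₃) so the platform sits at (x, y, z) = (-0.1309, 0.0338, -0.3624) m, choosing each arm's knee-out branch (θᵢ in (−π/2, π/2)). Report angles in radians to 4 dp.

φ1=0.0° → target in arm frame (-0.1309, 0.0338)
  A cos θ + B sin θ = C:  0.2509·cos θ + -0.3624·sin θ = -0.1884
  γ=atan2(-0.3624,0.2509)=-0.9652;  ψ=arccos(-0.4274)=2.0125;  θ1=γ+ψ≈1.0472
φ2=120.0° → target in arm frame (0.0947, 0.0965)
  A cos θ + B sin θ = C:  0.0253·cos θ + -0.3624·sin θ = -0.0380
  √(A²+B²)=0.3633;  θ2 = -1.5012+1.6756 ≈ 0.1744
arm 3 (φ=240.0°): x'=0.0362, y'=-0.1303
  A=0.0838, B=-0.3624, C=(l²−L²−A²−y'²−z²)/(2L)=-0.0770
  √(A²+B²)=0.3720;  θ3 = -1.3435+1.7794 ≈ 0.4359

θ₁ = 1.0472, θ₂ = 0.1744, θ₃ = 0.4359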